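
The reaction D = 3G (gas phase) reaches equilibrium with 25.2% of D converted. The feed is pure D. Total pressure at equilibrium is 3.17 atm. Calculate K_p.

Basis: 1 mol D initially; let X = conversion of D. Extent ξ = X.
Species balance: n_D = 1 − X; n_G = 3X.
n_T = Σnᵢ = 1 + 2X.
At X = 0.252: n_D = 0.748, n_G = 0.756, n_T = 1.5.
p_i = (n_i/n_T)·P. K_p = p_G^3 / (p_D) = 2.57 atm^2.

K_p = 2.57 atm^2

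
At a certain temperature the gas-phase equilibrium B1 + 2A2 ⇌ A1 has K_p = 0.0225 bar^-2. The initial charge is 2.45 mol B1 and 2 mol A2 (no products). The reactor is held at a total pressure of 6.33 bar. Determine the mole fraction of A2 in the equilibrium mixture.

Let X = conversion of A2 (basis 2 mol A2); extent of reaction ξ = X.
Species balance: n_B1 = 2.45 − X; n_A2 = 2 − 2X; n_A1 = X.
n_T = Σnᵢ = 4.45 − 2X.
Mole fractions y_i = n_i/n_T; K_p = p_A1 / (p_B1 p_A2^2) with p_i = y_i·P.
Equating to 0.0225 bar^-2 and solving on 0 < X < 1: X = 0.273.
Then n_A2 = 1.45, n_T = 3.9, so y_A2 = 0.373.

y_A2 = 0.373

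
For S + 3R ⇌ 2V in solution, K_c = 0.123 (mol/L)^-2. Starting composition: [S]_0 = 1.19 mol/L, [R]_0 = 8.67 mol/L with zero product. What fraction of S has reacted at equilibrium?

X = 0.846

Let X = conversion of S; extent ξ = 1.19·X mol/L.
Concentrations: [S] = 1.19 − 1.19X; [R] = 8.67 − 3.57X; [V] = 2.38X.
K_c = [V]^2 / ([S] [R]^3).
Setting equal to 0.123 and solving for X on (0,1) gives X = 0.846.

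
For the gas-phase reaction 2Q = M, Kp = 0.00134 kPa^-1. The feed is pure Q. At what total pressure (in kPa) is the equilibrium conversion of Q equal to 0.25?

P = 145 kPa

Let X = conversion of Q (basis 1 mol Q); extent of reaction ξ = 0.5X.
Mole table: n_Q = 1 − X; n_M = 0.5X.
Summing: n_T = 1 − 0.5X.
Kp = p_M / (p_Q^2) with p_i = (n_i/n_T)·P.
At X = 0.25: the mole-fraction product g(X) = Π y_i^ν_i = 0.1944. Since Kp = g(X)·P^{-1}, P = (g/Kp)^(1/1) = (0.1944/0.00134)^(1/1) = 145 kPa.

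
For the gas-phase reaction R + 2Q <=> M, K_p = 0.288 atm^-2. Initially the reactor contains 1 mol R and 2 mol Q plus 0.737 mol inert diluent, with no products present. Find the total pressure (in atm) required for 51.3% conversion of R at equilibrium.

P = 5.32 atm

Basis: 1 mol R initially; let X = conversion of R. Extent ξ = X.
Species balance: n_R = 1 − X; n_Q = 2 − 2X; n_M = X; n_I = 0.737 (inert).
n_T = Σnᵢ = 3.74 − 2X.
K_p = p_M / (p_R p_Q^2) with p_i = (n_i/n_T)·P.
At X = 0.513: the mole-fraction product g(X) = Π y_i^ν_i = 8.161. Since K_p = g(X)·P^{-2}, P = (g/K_p)^(1/2) = (8.161/0.288)^(1/2) = 5.32 atm.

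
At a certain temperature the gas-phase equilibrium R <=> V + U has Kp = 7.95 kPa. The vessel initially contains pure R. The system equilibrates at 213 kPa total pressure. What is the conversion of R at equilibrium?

X = 0.190

Take 1 mol R as basis and let X be its fractional conversion, so ξ = X.
Species balance: n_R = 1 − X; n_V = X; n_U = X.
n_T = Σnᵢ = 1 + X.
y_i = n_i/n_T, p_i = y_i·P. Kp = p_V p_U / (p_R).
Setting this equal to 7.95 kPa and taking the physical root (0 < X < 1) gives X = 0.190.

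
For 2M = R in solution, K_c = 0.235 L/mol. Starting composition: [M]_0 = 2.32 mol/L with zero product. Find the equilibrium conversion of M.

X = 0.397

Let X = conversion of M; extent ξ = 2.32X/2 mol/L.
Concentrations: [M] = 2.32 − 2.32X; [R] = 1.16X.
K_c = [R] / ([M]^2).
Setting equal to 0.235 and solving for X on (0,1) gives X = 0.397.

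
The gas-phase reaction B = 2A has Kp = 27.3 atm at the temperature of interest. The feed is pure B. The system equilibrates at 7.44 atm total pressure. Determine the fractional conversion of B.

X = 0.692

Basis: 1 mol B initially; let X = conversion of B. Extent ξ = X.
Moles: n_B = 1 − X; n_A = 2X.
Summing: n_T = 1 + X.
y_i = n_i/n_T, p_i = y_i·P. Kp = p_A^2 / (p_B).
Substituting and setting equal to 27.3 atm gives a polynomial in X; the root in (0,1) is X = 0.692.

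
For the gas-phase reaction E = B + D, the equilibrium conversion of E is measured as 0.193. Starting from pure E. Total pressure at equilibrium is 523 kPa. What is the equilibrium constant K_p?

K_p = 20.2 kPa

Let X = conversion of E (basis 1 mol E); extent of reaction ξ = X.
Mole table: n_E = 1 − X; n_B = X; n_D = X.
Summing: n_T = 1 + X.
At X = 0.193: n_E = 0.807, n_B = 0.193, n_D = 0.193, n_T = 1.19.
p_i = (n_i/n_T)·P. K_p = p_B p_D / (p_E) = 20.2 kPa.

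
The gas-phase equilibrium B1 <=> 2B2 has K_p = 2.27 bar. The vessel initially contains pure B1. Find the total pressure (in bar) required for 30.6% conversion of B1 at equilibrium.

P = 5.49 bar

Take 1 mol B1 as basis and let X be its fractional conversion, so ξ = X.
At extent ξ: n_B1 = 1 − X; n_B2 = 2X.
Total moles n_T = 1 + X.
K_p = p_B2^2 / (p_B1) with p_i = (n_i/n_T)·P.
At X = 0.306: the mole-fraction product g(X) = Π y_i^ν_i = 0.4132. Since K_p = g(X)·P^{1}, P = (K_p/g)^(1/1) = (2.27/0.4132)^(1/1) = 5.49 bar.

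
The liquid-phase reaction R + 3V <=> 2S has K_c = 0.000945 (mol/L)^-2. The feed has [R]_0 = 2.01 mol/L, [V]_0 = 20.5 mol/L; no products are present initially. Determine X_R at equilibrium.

Let X = conversion of R; extent ξ = 2.01·X mol/L.
Concentrations: [R] = 2.01 − 2.01X; [V] = 20.5 − 6.03X; [S] = 4.02X.
K_c = [S]^2 / ([R] [V]^3).
This equals 0.000945 at X = 0.533 (the root in 0 < X < 1).

X = 0.533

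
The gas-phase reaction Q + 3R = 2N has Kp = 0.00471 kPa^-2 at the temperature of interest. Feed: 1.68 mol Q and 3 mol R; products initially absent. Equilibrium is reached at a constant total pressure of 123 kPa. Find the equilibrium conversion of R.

X = 0.764

Let X = conversion of R (basis 3 mol R); extent of reaction ξ = X.
Moles: n_Q = 1.68 − X; n_R = 3 − 3X; n_N = 2X.
n_T = Σnᵢ = 4.68 − 2X.
y_i = n_i/n_T, p_i = y_i·P. Kp = p_N^2 / (p_Q p_R^3).
Equating to 0.00471 kPa^-2 and solving on 0 < X < 1: X = 0.764.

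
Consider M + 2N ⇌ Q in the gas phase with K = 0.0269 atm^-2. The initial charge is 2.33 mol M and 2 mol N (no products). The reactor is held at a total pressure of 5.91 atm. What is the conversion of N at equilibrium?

X = 0.281

Take 2 mol N as basis and let X be its fractional conversion, so ξ = X.
Moles: n_M = 2.33 − X; n_N = 2 − 2X; n_Q = X.
Total moles n_T = 4.33 − 2X.
Mole fractions y_i = n_i/n_T; K = p_Q / (p_M p_N^2) with p_i = y_i·P.
Setting this equal to 0.0269 atm^-2 and taking the physical root (0 < X < 1) gives X = 0.281.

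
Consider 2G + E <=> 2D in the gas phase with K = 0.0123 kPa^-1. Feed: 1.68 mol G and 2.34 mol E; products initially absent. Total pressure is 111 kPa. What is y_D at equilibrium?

Let X = conversion of G (basis 1.68 mol G); extent of reaction ξ = 0.84X.
Moles: n_G = 1.68 − 1.68X; n_E = 2.34 − 0.84X; n_D = 1.68X.
n_T = Σnᵢ = 4.02 − 0.84X.
Mole fractions y_i = n_i/n_T; K = p_D^2 / (p_G^2 p_E) with p_i = y_i·P.
This yields a degree-3 equation in X; solving on (0,1), X = 0.461.
Then n_D = 0.775, n_T = 3.63, so y_D = 0.213.

y_D = 0.213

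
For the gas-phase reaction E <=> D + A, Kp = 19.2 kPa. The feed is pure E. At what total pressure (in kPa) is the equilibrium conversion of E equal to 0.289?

P = 211 kPa

Let X = conversion of E (basis 1 mol E); extent of reaction ξ = X.
Species balance: n_E = 1 − X; n_D = X; n_A = X.
Summing: n_T = 1 + X.
Kp = p_D p_A / (p_E) with p_i = (n_i/n_T)·P.
At X = 0.289: the mole-fraction product g(X) = Π y_i^ν_i = 0.09113. Since Kp = g(X)·P^{1}, P = (Kp/g)^(1/1) = (19.2/0.09113)^(1/1) = 211 kPa.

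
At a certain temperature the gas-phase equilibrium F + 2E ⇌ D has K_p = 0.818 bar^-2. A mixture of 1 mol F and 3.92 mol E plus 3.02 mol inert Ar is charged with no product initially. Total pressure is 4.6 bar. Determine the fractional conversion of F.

X = 0.717

Basis: 1 mol F initially; let X = conversion of F. Extent ξ = X.
Moles: n_F = 1 − X; n_E = 3.92 − 2X; n_D = X; n_I = 3.02 (inert).
n_T = Σnᵢ = 7.94 − 2X.
Mole fractions y_i = n_i/n_T; K_p = p_D / (p_F p_E^2) with p_i = y_i·P.
Substituting and setting equal to 0.818 bar^-2 gives a polynomial in X; the root in (0,1) is X = 0.717.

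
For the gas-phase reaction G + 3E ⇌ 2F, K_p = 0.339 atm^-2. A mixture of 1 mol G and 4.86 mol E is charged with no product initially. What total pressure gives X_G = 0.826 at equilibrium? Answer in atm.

P = 7.79 atm

Basis: 1 mol G initially; let X = conversion of G. Extent ξ = X.
Mole table: n_G = 1 − X; n_E = 4.86 − 3X; n_F = 2X.
Total moles n_T = 5.86 − 2X.
K_p = p_F^2 / (p_G p_E^3) with p_i = (n_i/n_T)·P.
At X = 0.826: the mole-fraction product g(X) = Π y_i^ν_i = 20.55. Since K_p = g(X)·P^{-2}, P = (g/K_p)^(1/2) = (20.55/0.339)^(1/2) = 7.79 atm.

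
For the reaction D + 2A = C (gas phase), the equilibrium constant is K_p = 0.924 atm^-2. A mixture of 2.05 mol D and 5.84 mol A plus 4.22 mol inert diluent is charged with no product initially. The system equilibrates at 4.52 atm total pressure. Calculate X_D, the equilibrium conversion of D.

X = 0.672

Let X = conversion of D (basis 2.05 mol D); extent of reaction ξ = 2.05X.
At extent ξ: n_D = 2.05 − 2.05X; n_A = 5.84 − 4.1X; n_C = 2.05X; n_I = 4.22 (inert).
Summing: n_T = 12.1 − 4.1X.
y_i = n_i/n_T, p_i = y_i·P. K_p = p_C / (p_D p_A^2).
Equating to 0.924 atm^-2 and solving on 0 < X < 1: X = 0.672.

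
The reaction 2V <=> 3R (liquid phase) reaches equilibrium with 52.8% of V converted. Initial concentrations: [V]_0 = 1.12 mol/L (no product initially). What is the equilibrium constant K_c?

Let X = conversion of V.
Concentrations: [V] = 1.12 − 1.12X; [R] = 1.68X.
At X = 0.528: [V] = 0.529, [R] = 0.887.
K_c = [R]^3 / ([V]^2) = 2.5 mol/L.

K_c = 2.5 mol/L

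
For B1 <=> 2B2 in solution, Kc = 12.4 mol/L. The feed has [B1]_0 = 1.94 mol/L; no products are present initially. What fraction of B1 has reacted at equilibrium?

X = 0.696

Let X = conversion of B1; extent ξ = 1.94·X mol/L.
Concentrations: [B1] = 1.94 − 1.94X; [B2] = 3.88X.
Kc = [B2]^2 / ([B1]).
Equating to 12.4 mol/L: the physical root is X = 0.696.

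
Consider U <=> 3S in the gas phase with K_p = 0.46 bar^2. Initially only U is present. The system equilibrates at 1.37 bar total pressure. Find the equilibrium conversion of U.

Basis: 1 mol U initially; let X = conversion of U. Extent ξ = X.
Species balance: n_U = 1 − X; n_S = 3X.
n_T = Σnᵢ = 1 + 2X.
Mole fractions y_i = n_i/n_T; K_p = p_S^3 / (p_U) with p_i = y_i·P.
Substituting and setting equal to 0.46 bar^2 gives a polynomial in X; the root in (0,1) is X = 0.248.

X = 0.248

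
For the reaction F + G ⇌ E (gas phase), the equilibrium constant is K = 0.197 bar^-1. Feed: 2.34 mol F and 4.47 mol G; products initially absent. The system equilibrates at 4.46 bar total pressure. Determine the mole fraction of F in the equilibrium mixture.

Take 2.34 mol F as basis and let X be its fractional conversion, so ξ = 2.34X.
Mole table: n_F = 2.34 − 2.34X; n_G = 4.47 − 2.34X; n_E = 2.34X.
Total moles n_T = 6.81 − 2.34X.
y_i = n_i/n_T, p_i = y_i·P. K = p_E / (p_F p_G).
Equating to 0.197 bar^-1 and solving on 0 < X < 1: X = 0.349.
Then n_F = 1.52, n_T = 5.99, so y_F = 0.254.

y_F = 0.254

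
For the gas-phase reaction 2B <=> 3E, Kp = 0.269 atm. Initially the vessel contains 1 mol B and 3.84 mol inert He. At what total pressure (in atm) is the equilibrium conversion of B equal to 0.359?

P = 3.55 atm

Basis: 1 mol B initially; let X = conversion of B. Extent ξ = 0.5X.
At extent ξ: n_B = 1 − X; n_E = 1.5X; n_I = 3.84 (inert).
n_T = Σnᵢ = 4.84 + 0.5X.
Kp = p_E^3 / (p_B^2) with p_i = (n_i/n_T)·P.
At X = 0.359: the mole-fraction product g(X) = Π y_i^ν_i = 0.07571. Since Kp = g(X)·P^{1}, P = (Kp/g)^(1/1) = (0.269/0.07571)^(1/1) = 3.55 atm.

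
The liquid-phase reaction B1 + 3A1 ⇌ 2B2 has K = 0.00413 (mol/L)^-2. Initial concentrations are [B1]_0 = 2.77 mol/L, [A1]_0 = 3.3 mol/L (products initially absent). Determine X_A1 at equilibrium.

X = 0.200

Let X = conversion of A1; extent ξ = 3.3X/3 mol/L.
Concentrations: [B1] = 2.77 − 1.1X; [A1] = 3.3 − 3.3X; [B2] = 2.2X.
K = [B2]^2 / ([B1] [A1]^3).
Equating to 0.00413 (mol/L)^-2: the physical root is X = 0.200.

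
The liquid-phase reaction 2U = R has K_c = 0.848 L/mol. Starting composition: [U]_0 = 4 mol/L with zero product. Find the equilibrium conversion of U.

Let X = conversion of U; extent ξ = 4X/2 mol/L.
Concentrations: [U] = 4 − 4X; [R] = 2X.
K_c = [R] / ([U]^2).
Setting equal to 0.848 and solving for X on (0,1) gives X = 0.683.

X = 0.683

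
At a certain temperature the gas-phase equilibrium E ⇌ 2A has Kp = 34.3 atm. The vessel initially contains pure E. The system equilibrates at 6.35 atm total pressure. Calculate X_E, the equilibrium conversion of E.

Let X = conversion of E (basis 1 mol E); extent of reaction ξ = X.
Mole table: n_E = 1 − X; n_A = 2X.
Total moles n_T = 1 + X.
y_i = n_i/n_T, p_i = y_i·P. Kp = p_A^2 / (p_E).
Equating to 34.3 atm and solving on 0 < X < 1: X = 0.758.

X = 0.758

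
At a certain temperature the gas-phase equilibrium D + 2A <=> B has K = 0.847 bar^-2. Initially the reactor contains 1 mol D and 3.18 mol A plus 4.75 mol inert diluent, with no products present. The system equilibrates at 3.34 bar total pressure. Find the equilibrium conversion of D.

X = 0.437

Let X = conversion of D (basis 1 mol D); extent of reaction ξ = X.
Species balance: n_D = 1 − X; n_A = 3.18 − 2X; n_B = X; n_I = 4.75 (inert).
Total moles n_T = 8.93 − 2X.
With p_i = (n_i/n_T)P, K = p_B / (p_D p_A^2).
Equating to 0.847 bar^-2 and solving on 0 < X < 1: X = 0.437.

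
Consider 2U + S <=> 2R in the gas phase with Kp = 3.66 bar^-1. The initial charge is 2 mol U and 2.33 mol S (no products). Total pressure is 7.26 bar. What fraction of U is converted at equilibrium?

Basis: 2 mol U initially; let X = conversion of U. Extent ξ = X.
At extent ξ: n_U = 2 − 2X; n_S = 2.33 − X; n_R = 2X.
n_T = Σnᵢ = 4.33 − X.
y_i = n_i/n_T, p_i = y_i·P. Kp = p_R^2 / (p_U^2 p_S).
Equating to 3.66 bar^-1 and solving on 0 < X < 1: X = 0.773.

X = 0.773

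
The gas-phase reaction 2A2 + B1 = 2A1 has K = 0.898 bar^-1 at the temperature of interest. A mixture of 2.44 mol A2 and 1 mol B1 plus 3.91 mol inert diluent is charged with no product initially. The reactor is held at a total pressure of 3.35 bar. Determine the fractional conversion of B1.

Take 1 mol B1 as basis and let X be its fractional conversion, so ξ = X.
At extent ξ: n_A2 = 2.44 − 2X; n_B1 = 1 − X; n_A1 = 2X; n_I = 3.91 (inert).
Total moles n_T = 7.35 − X.
Mole fractions y_i = n_i/n_T; K = p_A1^2 / (p_A2^2 p_B1) with p_i = y_i·P.
Substituting and setting equal to 0.898 bar^-1 gives a polynomial in X; the root in (0,1) is X = 0.410.

X = 0.410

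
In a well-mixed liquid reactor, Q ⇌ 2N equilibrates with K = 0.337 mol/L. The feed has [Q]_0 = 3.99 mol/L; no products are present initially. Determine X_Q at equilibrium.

X = 0.135

Let X = conversion of Q; extent ξ = 3.99·X mol/L.
Concentrations: [Q] = 3.99 − 3.99X; [N] = 7.98X.
K = [N]^2 / ([Q]).
Equating to 0.337 mol/L: the physical root is X = 0.135.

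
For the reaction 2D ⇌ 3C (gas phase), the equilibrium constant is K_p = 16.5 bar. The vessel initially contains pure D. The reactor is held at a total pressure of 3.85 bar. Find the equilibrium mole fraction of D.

y_D = 0.289

Let X = conversion of D (basis 1 mol D); extent of reaction ξ = 0.5X.
At extent ξ: n_D = 1 − X; n_C = 1.5X.
Summing: n_T = 1 + 0.5X.
y_i = n_i/n_T, p_i = y_i·P. K_p = p_C^3 / (p_D^2).
Setting this equal to 16.5 bar and taking the physical root (0 < X < 1) gives X = 0.621.
Then n_D = 0.379, n_T = 1.31, so y_D = 0.289.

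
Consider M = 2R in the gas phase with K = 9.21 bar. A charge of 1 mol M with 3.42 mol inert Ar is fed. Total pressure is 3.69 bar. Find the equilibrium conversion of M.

X = 0.802

Take 1 mol M as basis and let X be its fractional conversion, so ξ = X.
At extent ξ: n_M = 1 − X; n_R = 2X; n_I = 3.42 (inert).
n_T = Σnᵢ = 4.42 + X.
With p_i = (n_i/n_T)P, K = p_R^2 / (p_M).
Equating to 9.21 bar and solving on 0 < X < 1: X = 0.802.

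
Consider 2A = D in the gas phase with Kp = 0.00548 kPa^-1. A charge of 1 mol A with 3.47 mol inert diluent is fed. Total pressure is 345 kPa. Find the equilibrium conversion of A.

Let X = conversion of A (basis 1 mol A); extent of reaction ξ = 0.5X.
At extent ξ: n_A = 1 − X; n_D = 0.5X; n_I = 3.47 (inert).
Total moles n_T = 4.47 − 0.5X.
With p_i = (n_i/n_T)P, Kp = p_D / (p_A^2).
This yields a degree-2 equation in X; solving on (0,1), X = 0.360.

X = 0.360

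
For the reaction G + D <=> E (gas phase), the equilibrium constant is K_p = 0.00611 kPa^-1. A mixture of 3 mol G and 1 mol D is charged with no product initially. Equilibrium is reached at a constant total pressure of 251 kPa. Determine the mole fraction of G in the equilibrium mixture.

Take 1 mol D as basis and let X be its fractional conversion, so ξ = X.
At extent ξ: n_G = 3 − X; n_D = 1 − X; n_E = X.
n_T = Σnᵢ = 4 − X.
y_i = n_i/n_T, p_i = y_i·P. K_p = p_E / (p_G p_D).
This yields a degree-2 equation in X; solving on (0,1), X = 0.522.
Then n_G = 2.48, n_T = 3.48, so y_G = 0.712.

y_G = 0.712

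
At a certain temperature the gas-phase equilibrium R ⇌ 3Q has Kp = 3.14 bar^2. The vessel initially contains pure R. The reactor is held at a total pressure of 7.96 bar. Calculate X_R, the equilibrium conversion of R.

Let X = conversion of R (basis 1 mol R); extent of reaction ξ = X.
Species balance: n_R = 1 − X; n_Q = 3X.
Summing: n_T = 1 + 2X.
With p_i = (n_i/n_T)P, Kp = p_Q^3 / (p_R).
This yields a degree-3 equation in X; solving on (0,1), X = 0.137.

X = 0.137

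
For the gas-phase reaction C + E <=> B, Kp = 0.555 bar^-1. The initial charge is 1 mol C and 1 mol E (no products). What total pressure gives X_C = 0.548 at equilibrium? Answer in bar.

P = 7.02 bar

Let X = conversion of C (basis 1 mol C); extent of reaction ξ = X.
Mole table: n_C = 1 − X; n_E = 1 − X; n_B = X.
n_T = Σnᵢ = 2 − X.
Kp = p_B / (p_C p_E) with p_i = (n_i/n_T)·P.
At X = 0.548: the mole-fraction product g(X) = Π y_i^ν_i = 3.895. Since Kp = g(X)·P^{-1}, P = (g/Kp)^(1/1) = (3.895/0.555)^(1/1) = 7.02 bar.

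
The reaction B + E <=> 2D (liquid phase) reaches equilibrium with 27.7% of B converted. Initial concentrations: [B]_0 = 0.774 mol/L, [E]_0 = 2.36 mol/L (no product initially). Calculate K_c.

K_c = 0.153

Let X = conversion of B.
Concentrations: [B] = 0.774 − 0.774X; [E] = 2.36 − 0.774X; [D] = 1.55X.
At X = 0.277: [B] = 0.56, [E] = 2.15, [D] = 0.429.
K_c = [D]^2 / ([B] [E]) = 0.153.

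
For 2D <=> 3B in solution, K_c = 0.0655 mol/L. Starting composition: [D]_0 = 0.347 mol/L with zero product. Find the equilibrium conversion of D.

X = 0.301

Let X = conversion of D; extent ξ = 0.347X/2 mol/L.
Concentrations: [D] = 0.347 − 0.347X; [B] = 0.52X.
K_c = [B]^3 / ([D]^2).
Equating to 0.0655 mol/L: the physical root is X = 0.301.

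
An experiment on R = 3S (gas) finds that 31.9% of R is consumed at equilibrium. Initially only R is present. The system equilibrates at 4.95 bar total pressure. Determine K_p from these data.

K_p = 11.8 bar^2

Take 1 mol R as basis and let X be its fractional conversion, so ξ = X.
At extent ξ: n_R = 1 − X; n_S = 3X.
n_T = Σnᵢ = 1 + 2X.
At X = 0.319: n_R = 0.681, n_S = 0.957, n_T = 1.64.
p_i = (n_i/n_T)·P. K_p = p_S^3 / (p_R) = 11.8 bar^2.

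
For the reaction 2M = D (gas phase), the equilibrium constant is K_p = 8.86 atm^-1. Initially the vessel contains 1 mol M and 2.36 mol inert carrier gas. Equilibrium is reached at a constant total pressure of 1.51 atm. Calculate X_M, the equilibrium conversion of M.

X = 0.716

Let X = conversion of M (basis 1 mol M); extent of reaction ξ = 0.5X.
Moles: n_M = 1 − X; n_D = 0.5X; n_I = 2.36 (inert).
Summing: n_T = 3.36 − 0.5X.
Mole fractions y_i = n_i/n_T; K_p = p_D / (p_M^2) with p_i = y_i·P.
Equating to 8.86 atm^-1 and solving on 0 < X < 1: X = 0.716.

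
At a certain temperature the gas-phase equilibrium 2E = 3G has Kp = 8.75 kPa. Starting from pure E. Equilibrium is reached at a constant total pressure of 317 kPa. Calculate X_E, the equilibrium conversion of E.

Take 1 mol E as basis and let X be its fractional conversion, so ξ = 0.5X.
Species balance: n_E = 1 − X; n_G = 1.5X.
Summing: n_T = 1 + 0.5X.
Mole fractions y_i = n_i/n_T; Kp = p_G^3 / (p_E^2) with p_i = y_i·P.
Equating to 8.75 kPa and solving on 0 < X < 1: X = 0.181.

X = 0.181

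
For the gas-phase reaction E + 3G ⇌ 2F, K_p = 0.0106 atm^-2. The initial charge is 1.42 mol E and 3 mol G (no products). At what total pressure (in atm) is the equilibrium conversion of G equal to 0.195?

Take 3 mol G as basis and let X be its fractional conversion, so ξ = X.
Species balance: n_E = 1.42 − X; n_G = 3 − 3X; n_F = 2X.
n_T = Σnᵢ = 4.42 − 2X.
K_p = p_F^2 / (p_E p_G^3) with p_i = (n_i/n_T)·P.
At X = 0.195: the mole-fraction product g(X) = Π y_i^ν_i = 0.1432. Since K_p = g(X)·P^{-2}, P = (g/K_p)^(1/2) = (0.1432/0.0106)^(1/2) = 3.68 atm.

P = 3.68 atm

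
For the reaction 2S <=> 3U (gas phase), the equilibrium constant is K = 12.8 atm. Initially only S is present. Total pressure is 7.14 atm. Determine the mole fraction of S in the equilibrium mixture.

Let X = conversion of S (basis 1 mol S); extent of reaction ξ = 0.5X.
Mole table: n_S = 1 − X; n_U = 1.5X.
n_T = Σnᵢ = 1 + 0.5X.
Mole fractions y_i = n_i/n_T; K = p_U^3 / (p_S^2) with p_i = y_i·P.
Substituting and setting equal to 12.8 atm gives a polynomial in X; the root in (0,1) is X = 0.530.
Then n_S = 0.47, n_T = 1.26, so y_S = 0.372.

y_S = 0.372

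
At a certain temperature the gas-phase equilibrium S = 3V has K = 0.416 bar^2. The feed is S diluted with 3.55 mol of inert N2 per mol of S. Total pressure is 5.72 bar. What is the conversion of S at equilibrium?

X = 0.209

Let X = conversion of S (basis 1 mol S); extent of reaction ξ = X.
Moles: n_S = 1 − X; n_V = 3X; n_I = 3.55 (inert).
n_T = Σnᵢ = 4.55 + 2X.
y_i = n_i/n_T, p_i = y_i·P. K = p_V^3 / (p_S).
This yields a degree-3 equation in X; solving on (0,1), X = 0.209.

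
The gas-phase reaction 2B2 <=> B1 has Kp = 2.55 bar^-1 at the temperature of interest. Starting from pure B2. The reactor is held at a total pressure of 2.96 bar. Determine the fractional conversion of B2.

X = 0.821

Basis: 1 mol B2 initially; let X = conversion of B2. Extent ξ = 0.5X.
Species balance: n_B2 = 1 − X; n_B1 = 0.5X.
Total moles n_T = 1 − 0.5X.
y_i = n_i/n_T, p_i = y_i·P. Kp = p_B1 / (p_B2^2).
Substituting and setting equal to 2.55 bar^-1 gives a polynomial in X; the root in (0,1) is X = 0.821.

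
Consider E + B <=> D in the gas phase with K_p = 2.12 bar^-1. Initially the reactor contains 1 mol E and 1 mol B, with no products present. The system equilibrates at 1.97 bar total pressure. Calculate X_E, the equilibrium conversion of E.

X = 0.560

Basis: 1 mol E initially; let X = conversion of E. Extent ξ = X.
Moles: n_E = 1 − X; n_B = 1 − X; n_D = X.
Summing: n_T = 2 − X.
Mole fractions y_i = n_i/n_T; K_p = p_D / (p_E p_B) with p_i = y_i·P.
Substituting and setting equal to 2.12 bar^-1 gives a polynomial in X; the root in (0,1) is X = 0.560.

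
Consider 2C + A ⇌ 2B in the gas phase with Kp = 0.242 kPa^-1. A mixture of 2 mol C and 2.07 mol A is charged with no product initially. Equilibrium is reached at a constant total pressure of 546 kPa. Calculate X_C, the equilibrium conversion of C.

X = 0.875

Let X = conversion of C (basis 2 mol C); extent of reaction ξ = X.
Moles: n_C = 2 − 2X; n_A = 2.07 − X; n_B = 2X.
Total moles n_T = 4.07 − X.
Mole fractions y_i = n_i/n_T; Kp = p_B^2 / (p_C^2 p_A) with p_i = y_i·P.
This yields a degree-3 equation in X; solving on (0,1), X = 0.875.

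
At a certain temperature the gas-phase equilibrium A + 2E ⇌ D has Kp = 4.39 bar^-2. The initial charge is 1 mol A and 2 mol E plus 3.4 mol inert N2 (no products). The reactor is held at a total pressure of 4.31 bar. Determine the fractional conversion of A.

X = 0.629

Take 1 mol A as basis and let X be its fractional conversion, so ξ = X.
At extent ξ: n_A = 1 − X; n_E = 2 − 2X; n_D = X; n_I = 3.4 (inert).
Summing: n_T = 6.4 − 2X.
With p_i = (n_i/n_T)P, Kp = p_D / (p_A p_E^2).
This yields a degree-3 equation in X; solving on (0,1), X = 0.629.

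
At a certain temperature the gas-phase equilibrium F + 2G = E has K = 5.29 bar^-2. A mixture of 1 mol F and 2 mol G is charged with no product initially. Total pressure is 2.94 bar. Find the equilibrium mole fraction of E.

y_E = 0.563

Let X = conversion of F (basis 1 mol F); extent of reaction ξ = X.
Mole table: n_F = 1 − X; n_G = 2 − 2X; n_E = X.
Total moles n_T = 3 − 2X.
y_i = n_i/n_T, p_i = y_i·P. K = p_E / (p_F p_G^2).
Substituting and setting equal to 5.29 bar^-2 gives a polynomial in X; the root in (0,1) is X = 0.795.
Then n_E = 0.795, n_T = 1.41, so y_E = 0.563.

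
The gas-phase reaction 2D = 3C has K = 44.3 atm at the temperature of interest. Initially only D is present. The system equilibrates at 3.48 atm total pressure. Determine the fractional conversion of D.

X = 0.727

Let X = conversion of D (basis 1 mol D); extent of reaction ξ = 0.5X.
Moles: n_D = 1 − X; n_C = 1.5X.
Summing: n_T = 1 + 0.5X.
With p_i = (n_i/n_T)P, K = p_C^3 / (p_D^2).
Equating to 44.3 atm and solving on 0 < X < 1: X = 0.727.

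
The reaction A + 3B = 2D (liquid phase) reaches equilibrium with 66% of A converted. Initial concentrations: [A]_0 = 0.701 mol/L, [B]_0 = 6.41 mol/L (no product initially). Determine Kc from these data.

Kc = 0.0284 (mol/L)^-2

Let X = conversion of A.
Concentrations: [A] = 0.701 − 0.701X; [B] = 6.41 − 2.1X; [D] = 1.4X.
At X = 0.66: [A] = 0.238, [B] = 5.02, [D] = 0.925.
Kc = [D]^2 / ([A] [B]^3) = 0.0284 (mol/L)^-2.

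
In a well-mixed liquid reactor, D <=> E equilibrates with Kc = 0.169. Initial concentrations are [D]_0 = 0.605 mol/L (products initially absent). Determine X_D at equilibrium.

Let X = conversion of D; extent ξ = 0.605·X mol/L.
Concentrations: [D] = 0.605 − 0.605X; [E] = 0.605X.
Kc = [E] / ([D]).
Setting equal to 0.169 and solving for X on (0,1) gives X = 0.145.

X = 0.145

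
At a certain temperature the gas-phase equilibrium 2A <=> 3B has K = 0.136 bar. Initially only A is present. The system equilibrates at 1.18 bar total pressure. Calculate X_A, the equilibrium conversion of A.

X = 0.274

Let X = conversion of A (basis 1 mol A); extent of reaction ξ = 0.5X.
Moles: n_A = 1 − X; n_B = 1.5X.
Total moles n_T = 1 + 0.5X.
With p_i = (n_i/n_T)P, K = p_B^3 / (p_A^2).
Setting this equal to 0.136 bar and taking the physical root (0 < X < 1) gives X = 0.274.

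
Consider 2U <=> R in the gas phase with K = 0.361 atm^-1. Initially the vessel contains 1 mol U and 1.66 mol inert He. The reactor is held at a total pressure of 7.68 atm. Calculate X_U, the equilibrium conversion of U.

X = 0.524

Take 1 mol U as basis and let X be its fractional conversion, so ξ = 0.5X.
At extent ξ: n_U = 1 − X; n_R = 0.5X; n_I = 1.66 (inert).
n_T = Σnᵢ = 2.66 − 0.5X.
y_i = n_i/n_T, p_i = y_i·P. K = p_R / (p_U^2).
Substituting and setting equal to 0.361 atm^-1 gives a polynomial in X; the root in (0,1) is X = 0.524.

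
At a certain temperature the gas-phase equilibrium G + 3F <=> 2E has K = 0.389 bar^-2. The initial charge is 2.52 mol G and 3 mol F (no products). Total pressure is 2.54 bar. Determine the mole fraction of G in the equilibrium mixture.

y_G = 0.447

Let X = conversion of F (basis 3 mol F); extent of reaction ξ = X.
Mole table: n_G = 2.52 − X; n_F = 3 − 3X; n_E = 2X.
Total moles n_T = 5.52 − 2X.
y_i = n_i/n_T, p_i = y_i·P. K = p_E^2 / (p_G p_F^3).
Equating to 0.389 bar^-2 and solving on 0 < X < 1: X = 0.481.
Then n_G = 2.04, n_T = 4.56, so y_G = 0.447.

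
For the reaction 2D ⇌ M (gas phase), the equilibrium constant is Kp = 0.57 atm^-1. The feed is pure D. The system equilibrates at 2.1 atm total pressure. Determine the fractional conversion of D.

X = 0.584

Take 1 mol D as basis and let X be its fractional conversion, so ξ = 0.5X.
Mole table: n_D = 1 − X; n_M = 0.5X.
Total moles n_T = 1 − 0.5X.
y_i = n_i/n_T, p_i = y_i·P. Kp = p_M / (p_D^2).
Equating to 0.57 atm^-1 and solving on 0 < X < 1: X = 0.584.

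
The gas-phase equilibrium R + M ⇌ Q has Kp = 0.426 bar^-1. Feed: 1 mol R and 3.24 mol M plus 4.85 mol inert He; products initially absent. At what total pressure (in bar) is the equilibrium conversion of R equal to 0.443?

P = 5.77 bar

Let X = conversion of R (basis 1 mol R); extent of reaction ξ = X.
Moles: n_R = 1 − X; n_M = 3.24 − X; n_Q = X; n_I = 4.85 (inert).
n_T = Σnᵢ = 9.09 − X.
Kp = p_Q / (p_R p_M) with p_i = (n_i/n_T)·P.
At X = 0.443: the mole-fraction product g(X) = Π y_i^ν_i = 2.459. Since Kp = g(X)·P^{-1}, P = (g/Kp)^(1/1) = (2.459/0.426)^(1/1) = 5.77 bar.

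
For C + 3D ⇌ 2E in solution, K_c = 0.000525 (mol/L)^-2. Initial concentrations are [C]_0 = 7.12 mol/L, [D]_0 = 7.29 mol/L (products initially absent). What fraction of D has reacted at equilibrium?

Let X = conversion of D; extent ξ = 7.29X/3 mol/L.
Concentrations: [C] = 7.12 − 2.43X; [D] = 7.29 − 7.29X; [E] = 4.86X.
K_c = [E]^2 / ([C] [D]^3).
This equals 0.000525 at X = 0.179 (the root in 0 < X < 1).

X = 0.179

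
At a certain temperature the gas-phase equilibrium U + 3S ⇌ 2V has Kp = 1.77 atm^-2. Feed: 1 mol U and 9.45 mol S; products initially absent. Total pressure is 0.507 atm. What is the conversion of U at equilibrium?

Let X = conversion of U (basis 1 mol U); extent of reaction ξ = X.
Moles: n_U = 1 − X; n_S = 9.45 − 3X; n_V = 2X.
Total moles n_T = 10.4 − 2X.
With p_i = (n_i/n_T)P, Kp = p_V^2 / (p_U p_S^3).
This yields a degree-4 equation in X; solving on (0,1), X = 0.537.

X = 0.537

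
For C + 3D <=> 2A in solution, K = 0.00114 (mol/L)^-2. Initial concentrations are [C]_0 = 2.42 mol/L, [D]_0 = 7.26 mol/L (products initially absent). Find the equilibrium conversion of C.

X = 0.152

Let X = conversion of C; extent ξ = 2.42·X mol/L.
Concentrations: [C] = 2.42 − 2.42X; [D] = 7.26 − 7.26X; [A] = 4.84X.
K = [A]^2 / ([C] [D]^3).
Setting equal to 0.00114 and solving for X on (0,1) gives X = 0.152.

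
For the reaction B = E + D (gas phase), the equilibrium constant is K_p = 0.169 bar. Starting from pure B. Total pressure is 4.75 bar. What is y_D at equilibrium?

Let X = conversion of B (basis 1 mol B); extent of reaction ξ = X.
Mole table: n_B = 1 − X; n_E = X; n_D = X.
Total moles n_T = 1 + X.
y_i = n_i/n_T, p_i = y_i·P. K_p = p_E p_D / (p_B).
Equating to 0.169 bar and solving on 0 < X < 1: X = 0.185.
Then n_D = 0.185, n_T = 1.19, so y_D = 0.156.

y_D = 0.156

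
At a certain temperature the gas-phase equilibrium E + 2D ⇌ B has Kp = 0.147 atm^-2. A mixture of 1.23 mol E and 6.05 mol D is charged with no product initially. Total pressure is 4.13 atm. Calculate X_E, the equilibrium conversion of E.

X = 0.608

Let X = conversion of E (basis 1.23 mol E); extent of reaction ξ = 1.23X.
Mole table: n_E = 1.23 − 1.23X; n_D = 6.05 − 2.46X; n_B = 1.23X.
Summing: n_T = 7.28 − 2.46X.
With p_i = (n_i/n_T)P, Kp = p_B / (p_E p_D^2).
Equating to 0.147 atm^-2 and solving on 0 < X < 1: X = 0.608.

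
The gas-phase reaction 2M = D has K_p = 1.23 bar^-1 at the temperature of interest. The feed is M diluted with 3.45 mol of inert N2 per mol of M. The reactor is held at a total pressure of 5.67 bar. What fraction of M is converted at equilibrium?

X = 0.583

Let X = conversion of M (basis 1 mol M); extent of reaction ξ = 0.5X.
Mole table: n_M = 1 − X; n_D = 0.5X; n_I = 3.45 (inert).
Total moles n_T = 4.45 − 0.5X.
y_i = n_i/n_T, p_i = y_i·P. K_p = p_D / (p_M^2).
Substituting and setting equal to 1.23 bar^-1 gives a polynomial in X; the root in (0,1) is X = 0.583.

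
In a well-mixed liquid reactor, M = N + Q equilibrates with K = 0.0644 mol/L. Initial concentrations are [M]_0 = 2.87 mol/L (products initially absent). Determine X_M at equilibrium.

Let X = conversion of M; extent ξ = 2.87·X mol/L.
Concentrations: [M] = 2.87 − 2.87X; [N] = 2.87X; [Q] = 2.87X.
K = [N] [Q] / ([M]).
Equating to 0.0644 mol/L: the physical root is X = 0.139.

X = 0.139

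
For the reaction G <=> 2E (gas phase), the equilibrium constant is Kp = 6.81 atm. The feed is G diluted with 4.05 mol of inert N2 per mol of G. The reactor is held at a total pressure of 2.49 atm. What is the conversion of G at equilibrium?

Take 1 mol G as basis and let X be its fractional conversion, so ξ = X.
Moles: n_G = 1 − X; n_E = 2X; n_I = 4.05 (inert).
Total moles n_T = 5.05 + X.
y_i = n_i/n_T, p_i = y_i·P. Kp = p_E^2 / (p_G).
Setting this equal to 6.81 atm and taking the physical root (0 < X < 1) gives X = 0.829.

X = 0.829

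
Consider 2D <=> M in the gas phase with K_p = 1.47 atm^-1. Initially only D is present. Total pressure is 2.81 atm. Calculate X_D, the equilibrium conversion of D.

Let X = conversion of D (basis 1 mol D); extent of reaction ξ = 0.5X.
Mole table: n_D = 1 − X; n_M = 0.5X.
Summing: n_T = 1 − 0.5X.
With p_i = (n_i/n_T)P, K_p = p_M / (p_D^2).
Setting this equal to 1.47 atm^-1 and taking the physical root (0 < X < 1) gives X = 0.761.

X = 0.761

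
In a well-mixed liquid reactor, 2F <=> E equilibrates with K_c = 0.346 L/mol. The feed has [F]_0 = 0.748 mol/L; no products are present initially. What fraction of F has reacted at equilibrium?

Let X = conversion of F; extent ξ = 0.748X/2 mol/L.
Concentrations: [F] = 0.748 − 0.748X; [E] = 0.374X.
K_c = [E] / ([F]^2).
Solving K_c = 0.346 for X ∈ (0,1): X = 0.273.

X = 0.273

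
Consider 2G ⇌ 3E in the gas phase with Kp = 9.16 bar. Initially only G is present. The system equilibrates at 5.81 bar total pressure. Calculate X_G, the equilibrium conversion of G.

Basis: 1 mol G initially; let X = conversion of G. Extent ξ = 0.5X.
Species balance: n_G = 1 − X; n_E = 1.5X.
Summing: n_T = 1 + 0.5X.
Mole fractions y_i = n_i/n_T; Kp = p_E^3 / (p_G^2) with p_i = y_i·P.
Substituting and setting equal to 9.16 bar gives a polynomial in X; the root in (0,1) is X = 0.516.

X = 0.516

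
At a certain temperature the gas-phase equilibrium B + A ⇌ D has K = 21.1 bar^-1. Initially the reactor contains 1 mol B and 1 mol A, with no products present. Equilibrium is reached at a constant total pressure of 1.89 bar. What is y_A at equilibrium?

y_A = 0.135

Let X = conversion of B (basis 1 mol B); extent of reaction ξ = X.
At extent ξ: n_B = 1 − X; n_A = 1 − X; n_D = X.
Summing: n_T = 2 − X.
With p_i = (n_i/n_T)P, K = p_D / (p_B p_A).
Equating to 21.1 bar^-1 and solving on 0 < X < 1: X = 0.844.
Then n_A = 0.156, n_T = 1.16, so y_A = 0.135.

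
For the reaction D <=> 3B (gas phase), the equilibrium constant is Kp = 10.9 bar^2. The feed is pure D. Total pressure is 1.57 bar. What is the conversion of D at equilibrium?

X = 0.667

Take 1 mol D as basis and let X be its fractional conversion, so ξ = X.
Mole table: n_D = 1 − X; n_B = 3X.
Total moles n_T = 1 + 2X.
y_i = n_i/n_T, p_i = y_i·P. Kp = p_B^3 / (p_D).
Setting this equal to 10.9 bar^2 and taking the physical root (0 < X < 1) gives X = 0.667.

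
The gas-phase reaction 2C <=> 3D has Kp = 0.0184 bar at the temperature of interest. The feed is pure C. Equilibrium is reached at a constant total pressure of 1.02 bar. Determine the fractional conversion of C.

X = 0.160

Basis: 1 mol C initially; let X = conversion of C. Extent ξ = 0.5X.
Moles: n_C = 1 − X; n_D = 1.5X.
Summing: n_T = 1 + 0.5X.
Mole fractions y_i = n_i/n_T; Kp = p_D^3 / (p_C^2) with p_i = y_i·P.
This yields a degree-3 equation in X; solving on (0,1), X = 0.160.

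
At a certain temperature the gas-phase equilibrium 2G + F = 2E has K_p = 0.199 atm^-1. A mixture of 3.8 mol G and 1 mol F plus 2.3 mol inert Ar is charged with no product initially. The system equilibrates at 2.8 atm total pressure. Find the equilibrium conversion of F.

Basis: 1 mol F initially; let X = conversion of F. Extent ξ = X.
At extent ξ: n_G = 3.8 − 2X; n_F = 1 − X; n_E = 2X; n_I = 2.3 (inert).
n_T = Σnᵢ = 7.1 − X.
Mole fractions y_i = n_i/n_T; K_p = p_E^2 / (p_G^2 p_F) with p_i = y_i·P.
This yields a degree-3 equation in X; solving on (0,1), X = 0.356.

X = 0.356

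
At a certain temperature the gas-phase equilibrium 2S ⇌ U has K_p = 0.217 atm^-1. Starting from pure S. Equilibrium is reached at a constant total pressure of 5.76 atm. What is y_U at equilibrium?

y_U = 0.420

Basis: 1 mol S initially; let X = conversion of S. Extent ξ = 0.5X.
Mole table: n_S = 1 − X; n_U = 0.5X.
Total moles n_T = 1 − 0.5X.
Mole fractions y_i = n_i/n_T; K_p = p_U / (p_S^2) with p_i = y_i·P.
Setting this equal to 0.217 atm^-1 and taking the physical root (0 < X < 1) gives X = 0.592.
Then n_U = 0.296, n_T = 0.704, so y_U = 0.420.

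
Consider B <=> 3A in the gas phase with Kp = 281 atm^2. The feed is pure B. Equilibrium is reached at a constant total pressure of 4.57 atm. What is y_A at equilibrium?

y_A = 0.939

Let X = conversion of B (basis 1 mol B); extent of reaction ξ = X.
At extent ξ: n_B = 1 − X; n_A = 3X.
n_T = Σnᵢ = 1 + 2X.
With p_i = (n_i/n_T)P, Kp = p_A^3 / (p_B).
This yields a degree-3 equation in X; solving on (0,1), X = 0.836.
Then n_A = 2.51, n_T = 2.67, so y_A = 0.939.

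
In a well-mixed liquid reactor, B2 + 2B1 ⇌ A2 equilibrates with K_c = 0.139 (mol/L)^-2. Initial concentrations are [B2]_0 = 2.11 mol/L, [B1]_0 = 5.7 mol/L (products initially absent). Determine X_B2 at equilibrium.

Let X = conversion of B2; extent ξ = 2.11·X mol/L.
Concentrations: [B2] = 2.11 − 2.11X; [B1] = 5.7 − 4.22X; [A2] = 2.11X.
K_c = [A2] / ([B2] [B1]^2).
Solving K_c = 0.139 for X ∈ (0,1): X = 0.589.

X = 0.589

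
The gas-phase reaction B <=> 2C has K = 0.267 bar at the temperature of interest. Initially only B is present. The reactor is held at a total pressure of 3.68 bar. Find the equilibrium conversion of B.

Let X = conversion of B (basis 1 mol B); extent of reaction ξ = X.
Moles: n_B = 1 − X; n_C = 2X.
Total moles n_T = 1 + X.
With p_i = (n_i/n_T)P, K = p_C^2 / (p_B).
This yields a degree-2 equation in X; solving on (0,1), X = 0.133.

X = 0.133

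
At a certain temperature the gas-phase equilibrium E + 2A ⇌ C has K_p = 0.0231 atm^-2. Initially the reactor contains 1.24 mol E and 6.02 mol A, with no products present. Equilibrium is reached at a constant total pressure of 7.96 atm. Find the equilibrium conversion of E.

Basis: 1.24 mol E initially; let X = conversion of E. Extent ξ = 1.24X.
Moles: n_E = 1.24 − 1.24X; n_A = 6.02 − 2.48X; n_C = 1.24X.
Summing: n_T = 7.26 − 2.48X.
Mole fractions y_i = n_i/n_T; K_p = p_C / (p_E p_A^2) with p_i = y_i·P.
This yields a degree-3 equation in X; solving on (0,1), X = 0.481.

X = 0.481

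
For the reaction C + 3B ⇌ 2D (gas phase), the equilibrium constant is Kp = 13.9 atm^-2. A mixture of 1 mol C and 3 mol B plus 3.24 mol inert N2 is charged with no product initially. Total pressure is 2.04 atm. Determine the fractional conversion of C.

X = 0.578

Basis: 1 mol C initially; let X = conversion of C. Extent ξ = X.
At extent ξ: n_C = 1 − X; n_B = 3 − 3X; n_D = 2X; n_I = 3.24 (inert).
Total moles n_T = 7.24 − 2X.
y_i = n_i/n_T, p_i = y_i·P. Kp = p_D^2 / (p_C p_B^3).
This yields a degree-4 equation in X; solving on (0,1), X = 0.578.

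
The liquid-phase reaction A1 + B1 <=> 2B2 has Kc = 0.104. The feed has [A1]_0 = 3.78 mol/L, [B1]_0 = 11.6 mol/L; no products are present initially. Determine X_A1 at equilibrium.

Let X = conversion of A1; extent ξ = 3.78·X mol/L.
Concentrations: [A1] = 3.78 − 3.78X; [B1] = 11.6 − 3.78X; [B2] = 7.56X.
Kc = [B2]^2 / ([A1] [B1]).
Solving Kc = 0.104 for X ∈ (0,1): X = 0.237.

X = 0.237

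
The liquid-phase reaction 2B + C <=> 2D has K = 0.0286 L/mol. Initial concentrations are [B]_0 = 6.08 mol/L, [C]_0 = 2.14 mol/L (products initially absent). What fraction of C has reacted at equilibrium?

X = 0.251

Let X = conversion of C; extent ξ = 2.14·X mol/L.
Concentrations: [B] = 6.08 − 4.28X; [C] = 2.14 − 2.14X; [D] = 4.28X.
K = [D]^2 / ([B]^2 [C]).
This equals 0.0286 at X = 0.251 (the root in 0 < X < 1).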